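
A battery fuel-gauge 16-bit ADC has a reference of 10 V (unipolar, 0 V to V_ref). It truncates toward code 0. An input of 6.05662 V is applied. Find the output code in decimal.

Full-scale span = 10 V; LSB = 10/2^16 = 152.59 µV.
(V_in − V_low)/LSB = (6.05662 − 0) / 0.000152588 = 39692.665.
So the output code is 39692.

code 39692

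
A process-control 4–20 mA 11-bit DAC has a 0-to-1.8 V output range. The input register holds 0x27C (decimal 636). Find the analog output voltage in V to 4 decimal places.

LSB = 1.8 V / 2^11 = 0.879 mV.
Code 0x27C = 636 decimal.
V_out = 0 + 636 × 0.000878906 V = 0.558984 V.

0.5590 V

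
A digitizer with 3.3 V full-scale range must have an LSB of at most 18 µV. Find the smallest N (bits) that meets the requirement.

Number of steps required ≥ 3.3 V / 18 µV = 183333.33.
Need 2^N ≥ 183333.33; 2^17 = 131072, 2^18 = 262144.
Minimum N = 18.

18 bits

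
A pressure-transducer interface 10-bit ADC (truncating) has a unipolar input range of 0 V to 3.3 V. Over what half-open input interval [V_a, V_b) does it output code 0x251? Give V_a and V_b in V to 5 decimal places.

[1.91104 V, 1.91426 V)

LSB = 3.3/2^10 = 3.223 mV.
Code 0x251 = 593 decimal.
V_a = V_low + 593·LSB = 1.91104 V; V_b = V_low + 594·LSB = 1.91426 V.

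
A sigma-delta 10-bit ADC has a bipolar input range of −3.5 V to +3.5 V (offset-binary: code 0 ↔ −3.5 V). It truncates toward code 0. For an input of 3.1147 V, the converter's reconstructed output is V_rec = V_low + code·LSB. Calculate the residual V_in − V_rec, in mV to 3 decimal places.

LSB = 7/2^10 = 6.836 mV.
Scaled input = 967.6361 LSBs, so code = 967.
Code 967 maps back to (−3.5) + 967×0.00683594 V = 3.1103516 V.
V_in − V_rec = 0.00434844 V = 4.348 mV.

4.348 mV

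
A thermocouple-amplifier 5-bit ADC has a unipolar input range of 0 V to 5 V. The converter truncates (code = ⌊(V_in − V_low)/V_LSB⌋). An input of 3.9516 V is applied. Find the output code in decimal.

With 32 levels over 5 V, one step is 156.250 mV.
Input sits at 25.290 steps above V_low.
Floor → code 25.

code 25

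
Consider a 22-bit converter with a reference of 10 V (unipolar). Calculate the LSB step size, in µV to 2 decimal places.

2.38 µV

Full-scale span = 10 V.
LSB = 10 / 2^22 = 10 / 4194304 = 2.38419e-06 V = 2.38 µV.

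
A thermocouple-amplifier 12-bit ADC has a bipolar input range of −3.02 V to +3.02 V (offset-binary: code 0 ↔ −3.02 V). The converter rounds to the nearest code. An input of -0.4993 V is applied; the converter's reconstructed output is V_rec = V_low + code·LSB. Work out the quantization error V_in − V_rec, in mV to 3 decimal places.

Step size: 6.04 V ÷ 2^12 = 1.475 mV.
(V_in − V_low)/LSB = (-0.4993 − (−3.02))/0.00147461 = 1709.4019 → code 1709 (round).
Code 1709 maps back to (−3.02) + 1709×0.00147461 V = -0.49989258 V.
Difference: 0.000592578 V → 0.593 mV.

0.593 mV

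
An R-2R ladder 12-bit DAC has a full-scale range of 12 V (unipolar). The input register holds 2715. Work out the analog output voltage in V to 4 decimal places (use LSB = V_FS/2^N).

7.9541 V

LSB = 12 V / 2^12 = 2.930 mV.
V_out = 0 + 2715 × 0.00292969 V = 7.9541 V.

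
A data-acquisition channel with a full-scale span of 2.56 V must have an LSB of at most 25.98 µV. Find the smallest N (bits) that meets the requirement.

Number of steps required ≥ 2.56 V / 25.98 µV = 98537.34.
Need 2^N ≥ 98537.34; 2^16 = 65536, 2^17 = 131072.
Minimum N = 17.

17 bits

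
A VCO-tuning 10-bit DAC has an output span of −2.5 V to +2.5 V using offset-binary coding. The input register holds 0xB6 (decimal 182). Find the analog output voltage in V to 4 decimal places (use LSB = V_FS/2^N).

-1.6113 V

LSB = 5 V / 2^10 = 4.883 mV.
Code 0xB6 = 182 decimal.
V_out = (−2.5) + 182 × 0.00488281 V = -1.61133 V.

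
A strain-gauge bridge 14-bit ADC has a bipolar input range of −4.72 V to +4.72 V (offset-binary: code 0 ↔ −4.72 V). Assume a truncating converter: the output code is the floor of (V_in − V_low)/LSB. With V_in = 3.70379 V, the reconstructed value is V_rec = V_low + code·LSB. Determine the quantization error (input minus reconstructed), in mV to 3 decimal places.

LSB = 9.44/2^14 = 0.576 mV.
Scaled input = 14620.2728 LSBs, so code = 14620.
V_rec = (−4.72) + 14620·0.000576172 = 3.7036328 V.
Error = 3.70379 − 3.7036328 = 0.000157187 V = 0.157 mV.

0.157 mV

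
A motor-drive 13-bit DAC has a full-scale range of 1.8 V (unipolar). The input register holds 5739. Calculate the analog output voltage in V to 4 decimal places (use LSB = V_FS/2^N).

1.2610 V

LSB = 1.8 V / 2^13 = 219.73 µV.
V_out = 0 + 5739 × 0.000219727 V = 1.26101 V.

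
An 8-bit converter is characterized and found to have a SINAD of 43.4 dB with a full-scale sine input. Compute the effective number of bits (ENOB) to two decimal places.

6.92 bits

ENOB = (SINAD − 1.76) / 6.02 = (43.4 − 1.76)/6.02 = 6.917.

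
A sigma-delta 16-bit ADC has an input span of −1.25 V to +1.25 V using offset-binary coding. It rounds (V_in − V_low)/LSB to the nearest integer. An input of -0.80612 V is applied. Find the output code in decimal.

code 11636

LSB = 2.5 V / 65536 = 38.15 µV.
(V_in − V_low)/LSB = (-0.80612 − (−1.25)) / 3.8147e-05 = 11636.048.
round(11636.048) = 11636.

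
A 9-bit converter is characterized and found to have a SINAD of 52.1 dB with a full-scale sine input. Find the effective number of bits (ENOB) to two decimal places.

ENOB = (SINAD − 1.76) / 6.02 = (52.1 − 1.76)/6.02 = 8.362.

8.36 bits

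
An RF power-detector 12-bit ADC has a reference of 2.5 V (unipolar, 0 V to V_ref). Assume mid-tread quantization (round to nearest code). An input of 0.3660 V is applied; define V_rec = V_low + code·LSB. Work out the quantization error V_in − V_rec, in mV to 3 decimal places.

One LSB is 2.5 V / 4096 = 0.610 mV.
Scaled input = 599.6544 LSBs, so code = 600.
Code 600 maps back to 0 + 600×0.000610352 V = 0.36621094 V.
V_in − V_rec = -0.000210937 V = -0.211 mV.

-0.211 mV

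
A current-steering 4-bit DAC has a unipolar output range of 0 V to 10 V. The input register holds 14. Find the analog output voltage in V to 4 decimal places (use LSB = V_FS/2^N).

LSB = 10 V / 2^4 = 0.6250 V.
V_out = 0 + 14 × 0.625 V = 8.75 V.

8.7500 V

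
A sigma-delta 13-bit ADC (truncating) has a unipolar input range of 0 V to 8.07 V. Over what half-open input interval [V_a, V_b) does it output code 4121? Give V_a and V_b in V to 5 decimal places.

LSB = 8.07/2^13 = 0.985 mV.
V_a = V_low + 4121·LSB = 4.05963 V; V_b = V_low + 4122·LSB = 4.06061 V.

[4.05963 V, 4.06061 V)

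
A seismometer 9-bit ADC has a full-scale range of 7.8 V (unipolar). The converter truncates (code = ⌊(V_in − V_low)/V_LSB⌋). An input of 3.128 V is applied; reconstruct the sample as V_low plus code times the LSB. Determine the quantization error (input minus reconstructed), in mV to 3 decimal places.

4.953 mV

LSB = 7.8/2^9 = 15.234 mV.
Scaled input = 205.3251 LSBs, so code = 205.
V_rec = 0 + 205·0.0152344 = 3.1230469 V.
Difference: 0.00495313 V → 4.953 mV.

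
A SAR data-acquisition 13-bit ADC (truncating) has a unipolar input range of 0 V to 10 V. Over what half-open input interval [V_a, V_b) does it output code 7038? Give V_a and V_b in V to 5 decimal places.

[8.59131 V, 8.59253 V)

LSB = 10/2^13 = 1.221 mV.
V_a = V_low + 7038·LSB = 8.59131 V; V_b = V_low + 7039·LSB = 8.59253 V.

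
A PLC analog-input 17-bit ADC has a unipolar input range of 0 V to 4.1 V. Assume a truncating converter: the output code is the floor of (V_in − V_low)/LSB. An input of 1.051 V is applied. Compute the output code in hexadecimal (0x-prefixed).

Full-scale span = 4.1 V; LSB = 4.1/2^17 = 31.28 µV.
(1.051 − 0) / 3.12805e-05 = 33599.188 LSBs.
Floor → code 33599.
In hexadecimal (0x-prefixed): 0x833F.

code 0x833F (decimal 33599)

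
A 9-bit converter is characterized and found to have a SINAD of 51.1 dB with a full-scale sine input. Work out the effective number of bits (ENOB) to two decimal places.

ENOB = (SINAD − 1.76) / 6.02 = (51.1 − 1.76)/6.02 = 8.196.

8.20 bits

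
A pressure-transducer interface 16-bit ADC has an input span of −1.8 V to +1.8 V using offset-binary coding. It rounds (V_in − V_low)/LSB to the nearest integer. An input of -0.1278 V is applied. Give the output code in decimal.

code 30441

With 65536 levels over 3.6 V, one step is 54.93 µV.
Input sits at 30441.472 steps above V_low.
So the output code is 30441.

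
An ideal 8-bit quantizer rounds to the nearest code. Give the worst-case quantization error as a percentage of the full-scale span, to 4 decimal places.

Rounding → worst-case error = ½ LSB = V_FS/2^9, so 100/512 = 0.195312 % of full scale.

0.1953 %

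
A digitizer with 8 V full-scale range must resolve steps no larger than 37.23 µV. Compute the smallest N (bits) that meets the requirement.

18 bits

Number of steps required ≥ 8 V / 37.23 µV = 214880.47.
Need 2^N ≥ 214880.47; 2^17 = 131072, 2^18 = 262144.
Minimum N = 18.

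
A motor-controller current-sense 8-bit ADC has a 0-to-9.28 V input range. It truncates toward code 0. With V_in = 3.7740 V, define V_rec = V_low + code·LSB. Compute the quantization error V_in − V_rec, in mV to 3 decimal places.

LSB = 9.28/2^8 = 36.250 mV.
(3.7740 − 0)/0.03625 = 104.1103; ⌊·⌋ gives code 104.
Reconstructed: 3.77 V.
V_in − V_rec = 0.004 V = 4.000 mV.

4.000 mV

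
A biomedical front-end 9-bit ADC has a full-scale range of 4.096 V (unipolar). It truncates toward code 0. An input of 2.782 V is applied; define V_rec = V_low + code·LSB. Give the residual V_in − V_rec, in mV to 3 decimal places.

6.000 mV

One LSB is 4.096 V / 512 = 8.000 mV.
(2.782 − 0)/0.008 = 347.7500; ⌊·⌋ gives code 347.
Reconstructed: 2.776 V.
Difference: 0.006 V → 6.000 mV.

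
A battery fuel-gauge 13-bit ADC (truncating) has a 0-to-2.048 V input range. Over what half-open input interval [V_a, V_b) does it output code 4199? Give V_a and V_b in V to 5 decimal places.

LSB = 2.048/2^13 = 250.00 µV.
V_a = V_low + 4199·LSB = 1.04975 V; V_b = V_low + 4200·LSB = 1.05 V.

[1.04975 V, 1.05000 V)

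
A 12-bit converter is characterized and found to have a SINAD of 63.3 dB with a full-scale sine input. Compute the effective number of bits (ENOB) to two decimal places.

10.22 bits

ENOB = (SINAD − 1.76) / 6.02 = (63.3 − 1.76)/6.02 = 10.223.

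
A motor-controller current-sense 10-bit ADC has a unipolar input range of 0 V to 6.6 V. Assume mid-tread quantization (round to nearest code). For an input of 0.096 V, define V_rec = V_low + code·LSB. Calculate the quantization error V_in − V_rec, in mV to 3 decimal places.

One LSB is 6.6 V / 1024 = 6.445 mV.
(V_in − V_low)/LSB = (0.096 − 0)/0.00644531 = 14.8945 → code 15 (round).
V_rec = 0 + 15·0.00644531 = 0.096679688 V.
Difference: -0.000679687 V → -0.680 mV.

-0.680 mV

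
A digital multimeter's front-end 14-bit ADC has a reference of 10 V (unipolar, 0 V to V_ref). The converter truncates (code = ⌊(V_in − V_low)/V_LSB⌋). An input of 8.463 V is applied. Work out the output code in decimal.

code 13865

Full-scale span = 10 V; LSB = 10/2^14 = 0.610 mV.
(V_in − V_low)/LSB = (8.463 − 0) / 0.000610352 = 13865.779.
⌊·⌋(13865.779) = 13865.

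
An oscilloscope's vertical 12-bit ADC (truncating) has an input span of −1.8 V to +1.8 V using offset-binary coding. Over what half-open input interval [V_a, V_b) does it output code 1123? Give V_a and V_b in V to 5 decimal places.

LSB = 3.6/2^12 = 0.879 mV.
V_a = V_low + 1123·LSB = -0.812988 V; V_b = V_low + 1124·LSB = -0.812109 V.

[-0.81299 V, -0.81211 V)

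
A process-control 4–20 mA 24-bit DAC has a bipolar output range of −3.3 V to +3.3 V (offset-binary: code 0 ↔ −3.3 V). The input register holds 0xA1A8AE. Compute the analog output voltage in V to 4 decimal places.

0.8678 V

LSB = 6.6 V / 2^24 = 0.39 µV.
Code 0xA1A8AE = 10594478 decimal.
V_out = (−3.3) + 10594478 × 3.93391e-07 V = 0.867769 V.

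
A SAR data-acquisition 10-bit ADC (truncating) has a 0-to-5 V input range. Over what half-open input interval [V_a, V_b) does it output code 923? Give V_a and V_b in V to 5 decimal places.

LSB = 5/2^10 = 4.883 mV.
V_a = V_low + 923·LSB = 4.50684 V; V_b = V_low + 924·LSB = 4.51172 V.

[4.50684 V, 4.51172 V)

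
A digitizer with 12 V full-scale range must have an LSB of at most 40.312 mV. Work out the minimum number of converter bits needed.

9 bits

Number of steps required ≥ 12 V / 40.312 mV = 297.68.
Need 2^N ≥ 297.68; 2^8 = 256, 2^9 = 512.
Minimum N = 9.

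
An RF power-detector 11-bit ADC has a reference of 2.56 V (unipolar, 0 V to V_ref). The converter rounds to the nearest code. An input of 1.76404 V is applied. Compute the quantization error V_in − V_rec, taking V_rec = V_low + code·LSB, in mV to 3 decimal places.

LSB = 2.56/2^11 = 1.250 mV.
Scaled input = 1411.2320 LSBs, so code = 1411.
Reconstructed: 1.76375 V.
V_in − V_rec = 0.00029 V = 0.290 mV.

0.290 mV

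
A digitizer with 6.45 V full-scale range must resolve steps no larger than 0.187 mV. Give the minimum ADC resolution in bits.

Number of steps required ≥ 6.45 V / 0.187 mV = 34491.98.
Need 2^N ≥ 34491.98; 2^15 = 32768, 2^16 = 65536.
Minimum N = 16.

16 bits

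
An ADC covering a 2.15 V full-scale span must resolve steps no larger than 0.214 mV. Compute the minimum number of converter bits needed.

Number of steps required ≥ 2.15 V / 0.214 mV = 10046.73.
Need 2^N ≥ 10046.73; 2^13 = 8192, 2^14 = 16384.
Minimum N = 14.

14 bits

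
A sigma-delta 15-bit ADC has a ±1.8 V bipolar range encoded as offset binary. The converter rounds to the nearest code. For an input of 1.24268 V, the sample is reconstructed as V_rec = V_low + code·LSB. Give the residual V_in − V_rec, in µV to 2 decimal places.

16.43 µV

Step size: 3.6 V ÷ 2^15 = 109.86 µV.
(V_in − V_low)/LSB = (1.24268 − (−1.8))/0.000109863 = 27695.1495 → code 27695 (round).
Reconstructed: 1.2426636 V.
V_in − V_rec = 1.64258e-05 V = 16.43 µV.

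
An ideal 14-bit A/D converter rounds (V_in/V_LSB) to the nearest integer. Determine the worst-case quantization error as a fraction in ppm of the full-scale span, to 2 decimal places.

Rounding → worst-case error = ½ LSB = V_FS/2^15, so 1e+06/32768 = 30.5176 ppm of full scale.

30.52 ppm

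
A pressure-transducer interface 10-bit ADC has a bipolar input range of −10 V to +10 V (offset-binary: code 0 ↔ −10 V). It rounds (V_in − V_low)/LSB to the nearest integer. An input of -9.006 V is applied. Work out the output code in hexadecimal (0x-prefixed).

code 0x33 (decimal 51)

LSB = 20 V / 1024 = 19.531 mV.
(V_in − V_low)/LSB = (-9.006 − (−10)) / 0.0195312 = 50.893.
round(50.893) = 51.
In hexadecimal (0x-prefixed): 0x33.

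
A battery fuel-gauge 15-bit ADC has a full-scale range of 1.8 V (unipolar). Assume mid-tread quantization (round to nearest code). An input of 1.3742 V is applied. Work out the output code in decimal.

Full-scale span = 1.8 V; LSB = 1.8/2^15 = 54.93 µV.
Input sits at 25016.548 steps above V_low.
round(25016.548) = 25017.

code 25017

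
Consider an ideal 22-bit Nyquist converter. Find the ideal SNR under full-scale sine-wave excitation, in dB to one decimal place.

SNR ≈ 6.02·N + 1.76 dB = 6.02·22 + 1.76 = 134.20 dB.

134.2 dB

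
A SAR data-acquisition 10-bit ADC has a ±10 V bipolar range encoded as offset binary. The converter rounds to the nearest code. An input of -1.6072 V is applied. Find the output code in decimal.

code 430

LSB = 20 V / 1024 = 19.531 mV.
(-1.6072 − (−10)) / 0.0195312 = 429.711 LSBs.
So the output code is 430.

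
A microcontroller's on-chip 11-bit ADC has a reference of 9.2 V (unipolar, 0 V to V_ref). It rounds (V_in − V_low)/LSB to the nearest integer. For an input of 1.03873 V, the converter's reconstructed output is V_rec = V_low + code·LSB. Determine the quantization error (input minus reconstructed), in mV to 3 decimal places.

One LSB is 9.2 V / 2048 = 4.492 mV.
(V_in − V_low)/LSB = (1.03873 − 0)/0.00449219 = 231.2303 → code 231 (round).
Code 231 maps back to 0 + 231×0.00449219 V = 1.0376953 V.
Error = 1.03873 − 1.0376953 = 0.00103469 V = 1.035 mV.

1.035 mV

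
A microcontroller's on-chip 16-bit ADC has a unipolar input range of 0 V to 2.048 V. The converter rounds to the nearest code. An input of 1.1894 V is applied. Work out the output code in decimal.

Full-scale span = 2.048 V; LSB = 2.048/2^16 = 31.25 µV.
(V_in − V_low)/LSB = (1.1894 − 0) / 3.125e-05 = 38060.800.
So the output code is 38061.

code 38061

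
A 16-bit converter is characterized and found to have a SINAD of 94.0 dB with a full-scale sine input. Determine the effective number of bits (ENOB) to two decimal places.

ENOB = (SINAD − 1.76) / 6.02 = (94.0 − 1.76)/6.02 = 15.322.

15.32 bits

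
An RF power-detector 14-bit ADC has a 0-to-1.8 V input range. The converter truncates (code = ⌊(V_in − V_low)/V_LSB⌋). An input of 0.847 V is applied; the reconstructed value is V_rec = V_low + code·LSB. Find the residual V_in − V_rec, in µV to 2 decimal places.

63.96 µV

LSB = 1.8/2^14 = 109.86 µV.
(V_in − V_low)/LSB = (0.847 − 0)/0.000109863 = 7709.5822 → code 7709 (floor).
Code 7709 maps back to 0 + 7709×0.000109863 V = 0.84693604 V.
Error = 0.847 − 0.84693604 = 6.39648e-05 V = 63.96 µV.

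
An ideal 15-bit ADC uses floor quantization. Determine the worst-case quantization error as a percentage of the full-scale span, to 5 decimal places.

Truncating → worst-case error = 1 LSB = V_FS/2^15, so 100/32768 = 0.00305176 % of full scale.

0.00305 %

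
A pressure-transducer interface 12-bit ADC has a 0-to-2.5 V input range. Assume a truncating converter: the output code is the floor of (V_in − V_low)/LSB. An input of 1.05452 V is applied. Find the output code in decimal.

code 1727

With 4096 levels over 2.5 V, one step is 0.610 mV.
Input sits at 1727.726 steps above V_low.
⌊·⌋(1727.726) = 1727.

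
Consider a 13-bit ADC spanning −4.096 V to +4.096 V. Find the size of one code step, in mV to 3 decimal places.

Full-scale span = 8.192 V.
LSB = 8.192 / 2^13 = 8.192 / 8192 = 0.001 V = 1.000 mV.

1.000 mV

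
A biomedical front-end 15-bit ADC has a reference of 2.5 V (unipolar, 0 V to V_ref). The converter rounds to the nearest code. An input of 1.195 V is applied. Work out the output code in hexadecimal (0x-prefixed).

code 0x3D2F (decimal 15663)

With 32768 levels over 2.5 V, one step is 76.29 µV.
Input sits at 15663.104 steps above V_low.
Round → code 15663.
In hexadecimal (0x-prefixed): 0x3D2F.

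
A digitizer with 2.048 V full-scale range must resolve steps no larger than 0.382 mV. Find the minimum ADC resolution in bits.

Number of steps required ≥ 2.048 V / 0.382 mV = 5361.26.
Need 2^N ≥ 5361.26; 2^12 = 4096, 2^13 = 8192.
Minimum N = 13.

13 bits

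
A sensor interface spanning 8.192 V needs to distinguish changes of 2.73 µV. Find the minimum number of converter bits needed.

Number of steps required ≥ 8.192 V / 2.73 µV = 3000732.60.
Need 2^N ≥ 3000732.60; 2^21 = 2097152, 2^22 = 4194304.
Minimum N = 22.

22 bits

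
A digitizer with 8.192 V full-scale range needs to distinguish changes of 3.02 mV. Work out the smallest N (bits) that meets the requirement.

Number of steps required ≥ 8.192 V / 3.02 mV = 2712.58.
Need 2^N ≥ 2712.58; 2^11 = 2048, 2^12 = 4096.
Minimum N = 12.

12 bits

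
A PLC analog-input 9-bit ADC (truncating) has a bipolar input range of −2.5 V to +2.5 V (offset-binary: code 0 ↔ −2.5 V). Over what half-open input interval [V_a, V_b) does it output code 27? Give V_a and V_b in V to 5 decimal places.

LSB = 5/2^9 = 9.766 mV.
V_a = V_low + 27·LSB = -2.23633 V; V_b = V_low + 28·LSB = -2.22656 V.

[-2.23633 V, -2.22656 V)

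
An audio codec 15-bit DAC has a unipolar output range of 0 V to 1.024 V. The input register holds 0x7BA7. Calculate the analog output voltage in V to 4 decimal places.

LSB = 1.024 V / 2^15 = 31.25 µV.
Code 0x7BA7 = 31655 decimal.
V_out = 0 + 31655 × 3.125e-05 V = 0.989219 V.

0.9892 V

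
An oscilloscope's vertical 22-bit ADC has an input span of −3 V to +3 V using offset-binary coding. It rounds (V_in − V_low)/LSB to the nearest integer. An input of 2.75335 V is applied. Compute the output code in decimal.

Full-scale span = 6 V; LSB = 6/2^22 = 1.43 µV.
(V_in − V_low)/LSB = (2.75335 − (−3)) / 1.43051e-06 = 4021883.153.
So the output code is 4021883.

code 4021883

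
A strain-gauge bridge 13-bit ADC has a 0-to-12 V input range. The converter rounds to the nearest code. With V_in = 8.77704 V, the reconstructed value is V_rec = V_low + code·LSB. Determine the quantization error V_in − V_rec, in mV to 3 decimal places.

One LSB is 12 V / 8192 = 1.465 mV.
Scaled input = 5991.7926 LSBs, so code = 5992.
Reconstructed: 8.7773438 V.
Error = 8.77704 − 8.7773438 = -0.00030375 V = -0.304 mV.

-0.304 mV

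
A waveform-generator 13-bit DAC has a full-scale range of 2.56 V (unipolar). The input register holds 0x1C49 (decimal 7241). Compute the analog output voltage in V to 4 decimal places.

LSB = 2.56 V / 2^13 = 312.50 µV.
Code 0x1C49 = 7241 decimal.
V_out = 0 + 7241 × 0.0003125 V = 2.26281 V.

2.2628 V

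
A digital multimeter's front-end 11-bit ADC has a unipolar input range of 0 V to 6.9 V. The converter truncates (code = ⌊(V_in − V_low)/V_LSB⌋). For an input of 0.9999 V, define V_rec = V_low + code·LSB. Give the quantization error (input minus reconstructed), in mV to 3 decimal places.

Step size: 6.9 V ÷ 2^11 = 3.369 mV.
Scaled input = 296.7819 LSBs, so code = 296.
Code 296 maps back to 0 + 296×0.00336914 V = 0.99726563 V.
Error = 0.9999 − 0.99726563 = 0.00263437 V = 2.634 mV.

2.634 mV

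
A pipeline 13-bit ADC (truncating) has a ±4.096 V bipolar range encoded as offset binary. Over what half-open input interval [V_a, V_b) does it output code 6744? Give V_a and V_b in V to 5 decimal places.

[2.64800 V, 2.64900 V)

LSB = 8.192/2^13 = 1.000 mV.
V_a = V_low + 6744·LSB = 2.648 V; V_b = V_low + 6745·LSB = 2.649 V.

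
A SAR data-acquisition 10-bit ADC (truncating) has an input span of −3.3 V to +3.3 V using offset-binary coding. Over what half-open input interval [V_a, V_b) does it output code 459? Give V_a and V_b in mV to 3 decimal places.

[-341.602 mV, -335.156 mV)

LSB = 6.6/2^10 = 6.445 mV.
V_a = V_low + 459·LSB = -0.341602 V; V_b = V_low + 460·LSB = -0.335156 V.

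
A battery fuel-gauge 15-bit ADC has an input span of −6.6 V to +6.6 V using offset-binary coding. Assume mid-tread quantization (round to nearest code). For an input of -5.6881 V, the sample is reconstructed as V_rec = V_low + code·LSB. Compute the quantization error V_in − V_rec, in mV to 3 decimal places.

LSB = 13.2/2^15 = 402.83 µV.
(V_in − V_low)/LSB = (-5.6881 − (−6.6))/0.000402832 = 2263.7227 → code 2264 (round).
Reconstructed: -5.6879883 V.
V_in − V_rec = -0.000111719 V = -0.112 mV.

-0.112 mV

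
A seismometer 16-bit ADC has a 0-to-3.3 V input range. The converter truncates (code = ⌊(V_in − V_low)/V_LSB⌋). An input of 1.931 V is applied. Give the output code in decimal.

code 38348

With 65536 levels over 3.3 V, one step is 50.35 µV.
(1.931 − 0) / 5.0354e-05 = 38348.490 LSBs.
⌊·⌋(38348.490) = 38348.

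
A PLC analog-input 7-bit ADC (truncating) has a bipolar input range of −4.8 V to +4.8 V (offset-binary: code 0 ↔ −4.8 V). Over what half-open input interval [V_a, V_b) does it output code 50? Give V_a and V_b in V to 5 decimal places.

LSB = 9.6/2^7 = 75.000 mV.
V_a = V_low + 50·LSB = -1.05 V; V_b = V_low + 51·LSB = -0.975 V.

[-1.05000 V, -0.97500 V)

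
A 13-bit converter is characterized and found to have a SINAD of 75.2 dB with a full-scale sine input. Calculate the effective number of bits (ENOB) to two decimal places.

ENOB = (SINAD − 1.76) / 6.02 = (75.2 − 1.76)/6.02 = 12.199.

12.20 bits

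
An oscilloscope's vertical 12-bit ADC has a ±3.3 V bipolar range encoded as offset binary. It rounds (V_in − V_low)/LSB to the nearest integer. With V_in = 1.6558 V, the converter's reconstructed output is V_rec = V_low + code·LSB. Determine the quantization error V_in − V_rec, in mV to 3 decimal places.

-0.645 mV

Step size: 6.6 V ÷ 2^12 = 1.611 mV.
(V_in − V_low)/LSB = (1.6558 − (−3.3))/0.00161133 = 3075.5995 → code 3076 (round).
Reconstructed: 1.6564453 V.
Error = 1.6558 − 1.6564453 = -0.000645313 V = -0.645 mV.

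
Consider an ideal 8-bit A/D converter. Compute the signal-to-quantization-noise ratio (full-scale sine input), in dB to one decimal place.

SNR ≈ 6.02·N + 1.76 dB = 6.02·8 + 1.76 = 49.92 dB.

49.9 dB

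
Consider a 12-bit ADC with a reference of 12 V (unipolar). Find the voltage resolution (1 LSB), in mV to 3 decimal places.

Full-scale span = 12 V.
LSB = 12 / 2^12 = 12 / 4096 = 0.00292969 V = 2.930 mV.

2.930 mV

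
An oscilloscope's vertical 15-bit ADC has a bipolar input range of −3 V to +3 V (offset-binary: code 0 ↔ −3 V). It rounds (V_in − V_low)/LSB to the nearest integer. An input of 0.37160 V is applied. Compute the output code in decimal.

code 18413

With 32768 levels over 6 V, one step is 183.11 µV.
(0.37160 − (−3)) / 0.000183105 = 18413.431 LSBs.
round(18413.431) = 18413.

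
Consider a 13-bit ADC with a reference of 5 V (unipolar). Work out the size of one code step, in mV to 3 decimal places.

Full-scale span = 5 V.
LSB = 5 / 2^13 = 5 / 8192 = 0.000610352 V = 0.610 mV.

0.610 mV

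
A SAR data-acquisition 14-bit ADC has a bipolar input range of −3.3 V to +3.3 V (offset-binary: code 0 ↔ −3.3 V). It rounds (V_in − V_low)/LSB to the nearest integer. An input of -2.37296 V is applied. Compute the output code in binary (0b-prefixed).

With 16384 levels over 6.6 V, one step is 402.83 µV.
(-2.37296 − (−3.3)) / 0.000402832 = 2301.307 LSBs.
So the output code is 2301.
In binary (0b-prefixed): 0b100011111101.

code 0b100011111101 (decimal 2301)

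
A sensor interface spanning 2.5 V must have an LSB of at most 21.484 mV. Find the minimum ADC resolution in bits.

Number of steps required ≥ 2.5 V / 21.484 mV = 116.37.
Need 2^N ≥ 116.37; 2^6 = 64, 2^7 = 128.
Minimum N = 7.

7 bits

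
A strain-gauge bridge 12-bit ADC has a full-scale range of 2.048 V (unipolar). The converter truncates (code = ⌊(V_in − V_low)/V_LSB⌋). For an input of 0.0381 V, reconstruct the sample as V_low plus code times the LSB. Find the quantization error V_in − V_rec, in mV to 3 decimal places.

0.100 mV

One LSB is 2.048 V / 4096 = 0.500 mV.
(0.0381 − 0)/0.0005 = 76.2000; ⌊·⌋ gives code 76.
V_rec = 0 + 76·0.0005 = 0.038 V.
Difference: 0.0001 V → 0.100 mV.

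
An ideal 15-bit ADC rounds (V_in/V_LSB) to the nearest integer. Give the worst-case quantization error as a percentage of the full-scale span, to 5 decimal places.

0.00153 %

Rounding → worst-case error = ½ LSB = V_FS/2^16, so 100/65536 = 0.00152588 % of full scale.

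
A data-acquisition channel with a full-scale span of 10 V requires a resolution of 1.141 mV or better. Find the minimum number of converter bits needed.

Number of steps required ≥ 10 V / 1.141 mV = 8764.24.
Need 2^N ≥ 8764.24; 2^13 = 8192, 2^14 = 16384.
Minimum N = 14.

14 bits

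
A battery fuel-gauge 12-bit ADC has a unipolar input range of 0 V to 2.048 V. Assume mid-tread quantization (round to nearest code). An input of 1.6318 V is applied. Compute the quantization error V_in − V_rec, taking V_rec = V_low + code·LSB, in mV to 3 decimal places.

LSB = 2.048/2^12 = 0.500 mV.
(V_in − V_low)/LSB = (1.6318 − 0)/0.0005 = 3263.6000 → code 3264 (round).
V_rec = 0 + 3264·0.0005 = 1.632 V.
V_in − V_rec = -0.0002 V = -0.200 mV.

-0.200 mV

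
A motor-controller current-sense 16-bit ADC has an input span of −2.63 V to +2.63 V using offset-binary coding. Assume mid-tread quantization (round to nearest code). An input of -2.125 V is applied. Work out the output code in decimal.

code 6292

LSB = 5.26 V / 65536 = 80.26 µV.
Input sits at 6291.954 steps above V_low.
Round → code 6292.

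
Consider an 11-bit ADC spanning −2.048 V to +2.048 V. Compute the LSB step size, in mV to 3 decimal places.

Full-scale span = 4.096 V.
LSB = 4.096 / 2^11 = 4.096 / 2048 = 0.002 V = 2.000 mV.

2.000 mV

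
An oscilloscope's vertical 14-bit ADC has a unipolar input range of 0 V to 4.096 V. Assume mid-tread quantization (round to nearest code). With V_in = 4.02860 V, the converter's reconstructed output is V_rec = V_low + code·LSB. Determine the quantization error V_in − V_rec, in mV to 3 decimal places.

Step size: 4.096 V ÷ 2^14 = 250.00 µV.
Scaled input = 16114.4000 LSBs, so code = 16114.
Reconstructed: 4.0285 V.
V_in − V_rec = 0.0001 V = 0.100 mV.

0.100 mV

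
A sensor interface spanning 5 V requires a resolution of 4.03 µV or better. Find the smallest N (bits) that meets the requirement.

21 bits

Number of steps required ≥ 5 V / 4.03 µV = 1240694.79.
Need 2^N ≥ 1240694.79; 2^20 = 1048576, 2^21 = 2097152.
Minimum N = 21.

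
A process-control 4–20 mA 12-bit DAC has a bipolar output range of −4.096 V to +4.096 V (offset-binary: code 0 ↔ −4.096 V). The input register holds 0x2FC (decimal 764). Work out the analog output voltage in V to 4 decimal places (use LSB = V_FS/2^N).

-2.5680 V

LSB = 8.192 V / 2^12 = 2.000 mV.
Code 0x2FC = 764 decimal.
V_out = (−4.096) + 764 × 0.002 V = -2.568 V.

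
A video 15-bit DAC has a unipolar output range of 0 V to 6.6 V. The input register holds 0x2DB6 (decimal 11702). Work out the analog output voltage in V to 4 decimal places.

LSB = 6.6 V / 2^15 = 201.42 µV.
Code 0x2DB6 = 11702 decimal.
V_out = 0 + 11702 × 0.000201416 V = 2.35697 V.

2.3570 V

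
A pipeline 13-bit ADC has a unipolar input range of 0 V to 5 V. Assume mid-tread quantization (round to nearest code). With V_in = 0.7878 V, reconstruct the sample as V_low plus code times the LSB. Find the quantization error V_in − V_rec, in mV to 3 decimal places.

-0.164 mV

Step size: 5 V ÷ 2^13 = 0.610 mV.
Scaled input = 1290.7315 LSBs, so code = 1291.
Reconstructed: 0.78796387 V.
Difference: -0.000163867 V → -0.164 mV.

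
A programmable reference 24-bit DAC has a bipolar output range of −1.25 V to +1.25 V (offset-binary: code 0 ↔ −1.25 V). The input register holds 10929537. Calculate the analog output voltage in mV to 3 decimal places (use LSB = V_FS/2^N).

378.628 mV

LSB = 2.5 V / 2^24 = 0.15 µV.
V_out = (−1.25) + 10929537 × 1.49012e-07 V = 0.378628 V.
= 378.628 mV.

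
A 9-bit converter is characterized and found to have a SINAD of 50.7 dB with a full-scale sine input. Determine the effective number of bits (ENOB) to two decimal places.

ENOB = (SINAD − 1.76) / 6.02 = (50.7 − 1.76)/6.02 = 8.130.

8.13 bits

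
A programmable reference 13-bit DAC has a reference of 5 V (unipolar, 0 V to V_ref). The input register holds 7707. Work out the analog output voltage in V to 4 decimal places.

LSB = 5 V / 2^13 = 0.610 mV.
V_out = 0 + 7707 × 0.000610352 V = 4.70398 V.

4.7040 V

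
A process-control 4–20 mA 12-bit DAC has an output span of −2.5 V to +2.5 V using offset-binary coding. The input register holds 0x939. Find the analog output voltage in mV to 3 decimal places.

382.080 mV

LSB = 5 V / 2^12 = 1.221 mV.
Code 0x939 = 2361 decimal.
V_out = (−2.5) + 2361 × 0.0012207 V = 0.38208 V.
= 382.080 mV.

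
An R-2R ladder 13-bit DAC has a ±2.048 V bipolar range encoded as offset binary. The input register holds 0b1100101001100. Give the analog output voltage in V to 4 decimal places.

LSB = 4.096 V / 2^13 = 0.500 mV.
Code 0b1100101001100 = 6476 decimal.
V_out = (−2.048) + 6476 × 0.0005 V = 1.19 V.

1.1900 V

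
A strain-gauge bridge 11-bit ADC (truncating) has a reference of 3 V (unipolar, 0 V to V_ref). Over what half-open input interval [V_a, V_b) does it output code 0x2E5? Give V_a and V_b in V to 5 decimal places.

[1.08545 V, 1.08691 V)

LSB = 3/2^11 = 1.465 mV.
Code 0x2E5 = 741 decimal.
V_a = V_low + 741·LSB = 1.08545 V; V_b = V_low + 742·LSB = 1.08691 V.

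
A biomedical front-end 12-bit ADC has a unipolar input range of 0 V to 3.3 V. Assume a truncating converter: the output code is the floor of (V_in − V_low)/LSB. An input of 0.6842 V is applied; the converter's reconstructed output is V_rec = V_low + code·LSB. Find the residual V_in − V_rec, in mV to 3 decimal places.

0.191 mV

One LSB is 3.3 V / 4096 = 0.806 mV.
(0.6842 − 0)/0.000805664 = 849.2373; ⌊·⌋ gives code 849.
Reconstructed: 0.68400879 V.
Error = 0.6842 − 0.68400879 = 0.000191211 V = 0.191 mV.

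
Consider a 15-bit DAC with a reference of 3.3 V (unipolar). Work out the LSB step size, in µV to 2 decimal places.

Full-scale span = 3.3 V.
LSB = 3.3 / 2^15 = 3.3 / 32768 = 0.000100708 V = 100.71 µV.

100.71 µV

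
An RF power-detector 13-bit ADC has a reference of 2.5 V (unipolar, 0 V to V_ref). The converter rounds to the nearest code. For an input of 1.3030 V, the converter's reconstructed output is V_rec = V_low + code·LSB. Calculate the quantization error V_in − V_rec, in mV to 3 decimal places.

Step size: 2.5 V ÷ 2^13 = 305.18 µV.
(V_in − V_low)/LSB = (1.3030 − 0)/0.000305176 = 4269.6704 → code 4270 (round).
Reconstructed: 1.3031006 V.
V_in − V_rec = -0.000100586 V = -0.101 mV.

-0.101 mV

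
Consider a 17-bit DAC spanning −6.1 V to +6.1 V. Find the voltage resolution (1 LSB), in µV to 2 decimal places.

93.08 µV

Full-scale span = 12.2 V.
LSB = 12.2 / 2^17 = 12.2 / 131072 = 9.30786e-05 V = 93.08 µV.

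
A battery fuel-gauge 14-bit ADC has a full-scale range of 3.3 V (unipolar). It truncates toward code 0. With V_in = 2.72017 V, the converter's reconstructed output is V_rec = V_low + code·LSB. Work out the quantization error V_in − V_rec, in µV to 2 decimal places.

46.71 µV

LSB = 3.3/2^14 = 201.42 µV.
(V_in − V_low)/LSB = (2.72017 − 0)/0.000201416 = 13505.2319 → code 13505 (floor).
Reconstructed: 2.7201233 V.
Difference: 4.6709e-05 V → 46.71 µV.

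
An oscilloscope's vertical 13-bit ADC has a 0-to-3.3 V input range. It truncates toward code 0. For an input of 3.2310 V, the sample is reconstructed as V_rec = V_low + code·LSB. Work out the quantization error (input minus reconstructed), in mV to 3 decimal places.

0.287 mV

Step size: 3.3 V ÷ 2^13 = 402.83 µV.
(3.2310 − 0)/0.000402832 = 8020.7127; ⌊·⌋ gives code 8020.
Reconstructed: 3.2307129 V.
Difference: 0.000287109 V → 0.287 mV.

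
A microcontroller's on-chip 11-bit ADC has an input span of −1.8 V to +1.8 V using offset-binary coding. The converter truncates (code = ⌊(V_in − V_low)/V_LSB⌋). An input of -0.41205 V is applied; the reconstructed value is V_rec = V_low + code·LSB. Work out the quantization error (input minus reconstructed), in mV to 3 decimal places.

LSB = 3.6/2^11 = 1.758 mV.
(V_in − V_low)/LSB = (-0.41205 − (−1.8))/0.00175781 = 789.5893 → code 789 (floor).
Reconstructed: -0.41308594 V.
Difference: 0.00103594 V → 1.036 mV.

1.036 mV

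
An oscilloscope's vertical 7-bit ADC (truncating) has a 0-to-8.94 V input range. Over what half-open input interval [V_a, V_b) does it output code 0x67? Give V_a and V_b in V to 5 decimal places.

LSB = 8.94/2^7 = 69.844 mV.
Code 0x67 = 103 decimal.
V_a = V_low + 103·LSB = 7.19391 V; V_b = V_low + 104·LSB = 7.26375 V.

[7.19391 V, 7.26375 V)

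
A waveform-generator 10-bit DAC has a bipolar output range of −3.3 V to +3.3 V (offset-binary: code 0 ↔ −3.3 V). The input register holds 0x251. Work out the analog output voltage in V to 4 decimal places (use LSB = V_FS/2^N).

LSB = 6.6 V / 2^10 = 6.445 mV.
Code 0x251 = 593 decimal.
V_out = (−3.3) + 593 × 0.00644531 V = 0.52207 V.

0.5221 V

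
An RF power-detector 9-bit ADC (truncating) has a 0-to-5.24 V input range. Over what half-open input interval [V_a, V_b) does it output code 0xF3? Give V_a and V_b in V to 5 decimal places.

[2.48695 V, 2.49719 V)

LSB = 5.24/2^9 = 10.234 mV.
Code 0xF3 = 243 decimal.
V_a = V_low + 243·LSB = 2.48695 V; V_b = V_low + 244·LSB = 2.49719 V.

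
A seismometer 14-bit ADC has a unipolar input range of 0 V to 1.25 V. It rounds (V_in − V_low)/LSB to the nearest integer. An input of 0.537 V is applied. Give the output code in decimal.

code 7039

With 16384 levels over 1.25 V, one step is 76.29 µV.
(0.537 − 0) / 7.62939e-05 = 7038.566 LSBs.
Round → code 7039.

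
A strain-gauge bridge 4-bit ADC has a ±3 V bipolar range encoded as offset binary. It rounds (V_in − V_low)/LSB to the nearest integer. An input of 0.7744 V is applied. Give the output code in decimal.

Full-scale span = 6 V; LSB = 6/2^4 = 375.000 mV.
Input sits at 10.065 steps above V_low.
So the output code is 10.

code 10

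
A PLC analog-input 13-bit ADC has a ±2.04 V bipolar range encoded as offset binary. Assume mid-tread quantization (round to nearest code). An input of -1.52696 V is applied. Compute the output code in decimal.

Full-scale span = 4.08 V; LSB = 4.08/2^13 = 498.05 µV.
Input sits at 1030.104 steps above V_low.
So the output code is 1030.

code 1030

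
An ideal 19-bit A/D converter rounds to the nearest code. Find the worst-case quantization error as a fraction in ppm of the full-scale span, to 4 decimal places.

0.9537 ppm

Rounding → worst-case error = ½ LSB = V_FS/2^20, so 1e+06/1048576 = 0.953674 ppm of full scale.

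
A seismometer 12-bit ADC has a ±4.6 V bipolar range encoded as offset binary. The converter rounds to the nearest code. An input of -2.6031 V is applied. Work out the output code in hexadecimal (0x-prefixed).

With 4096 levels over 9.2 V, one step is 2.246 mV.
(V_in − V_low)/LSB = (-2.6031 − (−4.6)) / 0.00224609 = 889.055.
Round → code 889.
In hexadecimal (0x-prefixed): 0x379.

code 0x379 (decimal 889)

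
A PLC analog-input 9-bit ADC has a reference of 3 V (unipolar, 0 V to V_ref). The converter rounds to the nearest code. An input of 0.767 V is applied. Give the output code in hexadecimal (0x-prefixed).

Full-scale span = 3 V; LSB = 3/2^9 = 5.859 mV.
Input sits at 130.901 steps above V_low.
So the output code is 131.
In hexadecimal (0x-prefixed): 0x83.

code 0x83 (decimal 131)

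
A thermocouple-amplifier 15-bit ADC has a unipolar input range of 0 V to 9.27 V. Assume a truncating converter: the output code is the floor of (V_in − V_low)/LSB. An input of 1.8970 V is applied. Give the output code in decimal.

With 32768 levels over 9.27 V, one step is 282.90 µV.
Input sits at 6705.598 steps above V_low.
Floor → code 6705.

code 6705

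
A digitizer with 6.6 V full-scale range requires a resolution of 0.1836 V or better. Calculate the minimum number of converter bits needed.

Number of steps required ≥ 6.6 V / 0.1836 V = 35.95.
Need 2^N ≥ 35.95; 2^5 = 32, 2^6 = 64.
Minimum N = 6.

6 bits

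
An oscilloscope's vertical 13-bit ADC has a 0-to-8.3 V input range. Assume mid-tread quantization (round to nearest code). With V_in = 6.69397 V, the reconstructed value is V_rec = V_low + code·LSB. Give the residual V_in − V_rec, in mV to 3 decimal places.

-0.134 mV

One LSB is 8.3 V / 8192 = 1.013 mV.
(6.69397 − 0)/0.00101318 = 6606.8677; round gives code 6607.
V_rec = 0 + 6607·0.00101318 = 6.694104 V.
V_in − V_rec = -0.000134004 V = -0.134 mV.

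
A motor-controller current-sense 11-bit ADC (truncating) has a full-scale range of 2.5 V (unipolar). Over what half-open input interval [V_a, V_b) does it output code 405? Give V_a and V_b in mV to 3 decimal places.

[494.385 mV, 495.605 mV)

LSB = 2.5/2^11 = 1.221 mV.
V_a = V_low + 405·LSB = 0.494385 V; V_b = V_low + 406·LSB = 0.495605 V.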